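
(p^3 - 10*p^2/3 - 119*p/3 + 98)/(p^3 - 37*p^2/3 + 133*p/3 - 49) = (p + 6)/(p - 3)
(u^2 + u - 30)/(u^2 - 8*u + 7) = (u^2 + u - 30)/(u^2 - 8*u + 7)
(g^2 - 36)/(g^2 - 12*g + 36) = (g + 6)/(g - 6)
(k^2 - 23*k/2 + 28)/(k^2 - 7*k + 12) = (k^2 - 23*k/2 + 28)/(k^2 - 7*k + 12)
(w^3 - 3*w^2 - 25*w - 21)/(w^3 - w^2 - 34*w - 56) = (w^2 + 4*w + 3)/(w^2 + 6*w + 8)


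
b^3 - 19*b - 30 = (b - 5)*(b + 2)*(b + 3)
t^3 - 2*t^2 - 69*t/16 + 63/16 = (t - 3)*(t - 3/4)*(t + 7/4)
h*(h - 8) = h^2 - 8*h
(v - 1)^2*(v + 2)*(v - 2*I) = v^4 - 2*I*v^3 - 3*v^2 + 2*v + 6*I*v - 4*I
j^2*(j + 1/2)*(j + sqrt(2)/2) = j^4 + j^3/2 + sqrt(2)*j^3/2 + sqrt(2)*j^2/4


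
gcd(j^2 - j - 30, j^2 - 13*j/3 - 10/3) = 1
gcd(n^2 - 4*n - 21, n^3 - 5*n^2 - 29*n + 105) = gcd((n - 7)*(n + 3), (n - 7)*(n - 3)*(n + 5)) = n - 7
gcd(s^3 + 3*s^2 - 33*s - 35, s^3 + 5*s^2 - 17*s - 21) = s^2 + 8*s + 7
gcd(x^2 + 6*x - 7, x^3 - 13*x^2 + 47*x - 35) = x - 1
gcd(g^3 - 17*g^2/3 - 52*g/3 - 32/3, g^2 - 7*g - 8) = g^2 - 7*g - 8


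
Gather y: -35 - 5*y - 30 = -5*y - 65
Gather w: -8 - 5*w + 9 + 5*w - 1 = 0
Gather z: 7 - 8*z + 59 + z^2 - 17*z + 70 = z^2 - 25*z + 136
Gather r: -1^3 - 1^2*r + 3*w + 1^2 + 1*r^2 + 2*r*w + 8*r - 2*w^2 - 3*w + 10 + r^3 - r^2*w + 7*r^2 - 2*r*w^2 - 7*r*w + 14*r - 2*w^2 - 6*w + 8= r^3 + r^2*(8 - w) + r*(-2*w^2 - 5*w + 21) - 4*w^2 - 6*w + 18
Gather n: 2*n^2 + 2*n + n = 2*n^2 + 3*n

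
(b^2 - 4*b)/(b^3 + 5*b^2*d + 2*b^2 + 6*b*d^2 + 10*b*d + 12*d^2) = b*(b - 4)/(b^3 + 5*b^2*d + 2*b^2 + 6*b*d^2 + 10*b*d + 12*d^2)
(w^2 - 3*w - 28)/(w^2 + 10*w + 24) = (w - 7)/(w + 6)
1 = 1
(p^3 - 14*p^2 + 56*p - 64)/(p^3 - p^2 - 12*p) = (p^2 - 10*p + 16)/(p*(p + 3))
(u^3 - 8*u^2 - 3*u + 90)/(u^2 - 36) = (u^2 - 2*u - 15)/(u + 6)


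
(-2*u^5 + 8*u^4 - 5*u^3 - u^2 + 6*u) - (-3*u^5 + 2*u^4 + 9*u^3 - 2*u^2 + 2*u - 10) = u^5 + 6*u^4 - 14*u^3 + u^2 + 4*u + 10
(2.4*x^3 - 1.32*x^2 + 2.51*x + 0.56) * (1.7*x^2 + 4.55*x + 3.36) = 4.08*x^5 + 8.676*x^4 + 6.325*x^3 + 7.9373*x^2 + 10.9816*x + 1.8816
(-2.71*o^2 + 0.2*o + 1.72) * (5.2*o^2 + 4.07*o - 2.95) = -14.092*o^4 - 9.9897*o^3 + 17.7525*o^2 + 6.4104*o - 5.074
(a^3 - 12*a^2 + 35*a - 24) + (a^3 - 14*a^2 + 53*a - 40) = 2*a^3 - 26*a^2 + 88*a - 64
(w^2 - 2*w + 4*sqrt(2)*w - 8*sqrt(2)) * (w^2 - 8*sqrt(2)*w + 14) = w^4 - 4*sqrt(2)*w^3 - 2*w^3 - 50*w^2 + 8*sqrt(2)*w^2 + 56*sqrt(2)*w + 100*w - 112*sqrt(2)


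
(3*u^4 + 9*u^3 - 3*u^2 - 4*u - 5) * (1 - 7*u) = -21*u^5 - 60*u^4 + 30*u^3 + 25*u^2 + 31*u - 5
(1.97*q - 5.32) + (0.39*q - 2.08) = 2.36*q - 7.4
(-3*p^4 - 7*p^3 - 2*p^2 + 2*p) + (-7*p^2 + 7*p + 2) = -3*p^4 - 7*p^3 - 9*p^2 + 9*p + 2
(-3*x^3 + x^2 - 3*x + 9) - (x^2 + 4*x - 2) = -3*x^3 - 7*x + 11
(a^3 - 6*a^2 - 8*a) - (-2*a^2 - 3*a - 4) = a^3 - 4*a^2 - 5*a + 4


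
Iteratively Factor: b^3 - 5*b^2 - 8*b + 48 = (b - 4)*(b^2 - b - 12) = (b - 4)*(b + 3)*(b - 4)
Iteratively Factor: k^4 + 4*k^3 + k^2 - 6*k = (k - 1)*(k^3 + 5*k^2 + 6*k) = (k - 1)*(k + 3)*(k^2 + 2*k) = (k - 1)*(k + 2)*(k + 3)*(k)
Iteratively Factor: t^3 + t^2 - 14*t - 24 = (t + 2)*(t^2 - t - 12) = (t - 4)*(t + 2)*(t + 3)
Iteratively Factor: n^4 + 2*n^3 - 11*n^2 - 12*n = (n)*(n^3 + 2*n^2 - 11*n - 12) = n*(n + 1)*(n^2 + n - 12) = n*(n + 1)*(n + 4)*(n - 3)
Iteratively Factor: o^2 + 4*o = (o)*(o + 4)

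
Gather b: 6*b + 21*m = 6*b + 21*m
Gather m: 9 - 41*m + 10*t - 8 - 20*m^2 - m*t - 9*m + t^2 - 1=-20*m^2 + m*(-t - 50) + t^2 + 10*t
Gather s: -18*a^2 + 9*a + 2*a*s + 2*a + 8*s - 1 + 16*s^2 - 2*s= -18*a^2 + 11*a + 16*s^2 + s*(2*a + 6) - 1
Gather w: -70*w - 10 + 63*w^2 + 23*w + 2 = 63*w^2 - 47*w - 8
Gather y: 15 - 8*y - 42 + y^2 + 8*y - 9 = y^2 - 36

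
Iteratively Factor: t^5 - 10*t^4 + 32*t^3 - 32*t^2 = (t - 4)*(t^4 - 6*t^3 + 8*t^2) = (t - 4)^2*(t^3 - 2*t^2) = t*(t - 4)^2*(t^2 - 2*t) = t^2*(t - 4)^2*(t - 2)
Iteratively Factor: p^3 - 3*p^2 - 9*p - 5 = (p - 5)*(p^2 + 2*p + 1) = (p - 5)*(p + 1)*(p + 1)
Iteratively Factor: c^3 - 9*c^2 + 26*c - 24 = (c - 2)*(c^2 - 7*c + 12) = (c - 3)*(c - 2)*(c - 4)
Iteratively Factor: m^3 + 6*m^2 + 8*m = (m + 2)*(m^2 + 4*m) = (m + 2)*(m + 4)*(m)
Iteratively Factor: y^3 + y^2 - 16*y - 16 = (y + 4)*(y^2 - 3*y - 4) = (y + 1)*(y + 4)*(y - 4)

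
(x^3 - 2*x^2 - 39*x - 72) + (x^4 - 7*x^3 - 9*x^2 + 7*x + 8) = x^4 - 6*x^3 - 11*x^2 - 32*x - 64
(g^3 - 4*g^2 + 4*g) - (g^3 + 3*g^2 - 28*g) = -7*g^2 + 32*g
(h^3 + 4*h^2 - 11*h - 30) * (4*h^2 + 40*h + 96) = 4*h^5 + 56*h^4 + 212*h^3 - 176*h^2 - 2256*h - 2880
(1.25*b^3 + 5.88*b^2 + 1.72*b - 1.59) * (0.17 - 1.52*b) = -1.9*b^4 - 8.7251*b^3 - 1.6148*b^2 + 2.7092*b - 0.2703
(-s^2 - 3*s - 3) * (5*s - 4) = -5*s^3 - 11*s^2 - 3*s + 12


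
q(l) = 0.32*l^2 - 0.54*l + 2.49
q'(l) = 0.64*l - 0.54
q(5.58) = 9.44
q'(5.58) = 3.03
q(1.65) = 2.47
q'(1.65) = 0.52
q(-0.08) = 2.54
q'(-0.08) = -0.59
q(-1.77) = 4.45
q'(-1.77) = -1.67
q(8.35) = 20.29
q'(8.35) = 4.80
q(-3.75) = 9.02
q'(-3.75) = -2.94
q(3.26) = 4.13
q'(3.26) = 1.55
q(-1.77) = 4.45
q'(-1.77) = -1.67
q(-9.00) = 33.27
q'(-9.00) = -6.30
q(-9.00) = 33.27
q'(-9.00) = -6.30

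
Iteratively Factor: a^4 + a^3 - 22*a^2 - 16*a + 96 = (a - 4)*(a^3 + 5*a^2 - 2*a - 24) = (a - 4)*(a + 4)*(a^2 + a - 6) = (a - 4)*(a + 3)*(a + 4)*(a - 2)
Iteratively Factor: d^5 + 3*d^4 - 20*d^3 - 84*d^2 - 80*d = (d)*(d^4 + 3*d^3 - 20*d^2 - 84*d - 80) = d*(d + 2)*(d^3 + d^2 - 22*d - 40) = d*(d + 2)*(d + 4)*(d^2 - 3*d - 10) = d*(d - 5)*(d + 2)*(d + 4)*(d + 2)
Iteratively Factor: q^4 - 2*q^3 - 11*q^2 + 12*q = (q - 4)*(q^3 + 2*q^2 - 3*q) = (q - 4)*(q - 1)*(q^2 + 3*q) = q*(q - 4)*(q - 1)*(q + 3)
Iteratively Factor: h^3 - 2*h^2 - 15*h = (h - 5)*(h^2 + 3*h) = (h - 5)*(h + 3)*(h)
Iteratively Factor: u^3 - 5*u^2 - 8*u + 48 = (u - 4)*(u^2 - u - 12) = (u - 4)^2*(u + 3)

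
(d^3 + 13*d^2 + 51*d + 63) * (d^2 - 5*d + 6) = d^5 + 8*d^4 - 8*d^3 - 114*d^2 - 9*d + 378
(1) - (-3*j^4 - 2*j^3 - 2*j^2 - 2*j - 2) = 3*j^4 + 2*j^3 + 2*j^2 + 2*j + 3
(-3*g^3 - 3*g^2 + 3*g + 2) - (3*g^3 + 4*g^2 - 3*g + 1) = -6*g^3 - 7*g^2 + 6*g + 1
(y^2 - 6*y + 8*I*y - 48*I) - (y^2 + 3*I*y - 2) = -6*y + 5*I*y + 2 - 48*I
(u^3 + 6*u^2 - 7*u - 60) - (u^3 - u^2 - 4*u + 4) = 7*u^2 - 3*u - 64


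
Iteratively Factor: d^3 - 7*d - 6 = (d + 1)*(d^2 - d - 6) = (d - 3)*(d + 1)*(d + 2)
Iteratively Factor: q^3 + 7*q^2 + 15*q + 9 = (q + 3)*(q^2 + 4*q + 3) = (q + 3)^2*(q + 1)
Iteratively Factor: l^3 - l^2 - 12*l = (l)*(l^2 - l - 12) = l*(l - 4)*(l + 3)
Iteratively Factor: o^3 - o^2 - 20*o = (o)*(o^2 - o - 20) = o*(o + 4)*(o - 5)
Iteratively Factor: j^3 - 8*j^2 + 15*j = (j)*(j^2 - 8*j + 15) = j*(j - 3)*(j - 5)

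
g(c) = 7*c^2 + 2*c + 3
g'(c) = 14*c + 2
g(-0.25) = 2.94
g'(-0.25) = -1.50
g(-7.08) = 339.72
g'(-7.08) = -97.12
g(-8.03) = 438.31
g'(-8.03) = -110.42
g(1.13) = 14.20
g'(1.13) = 17.82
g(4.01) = 123.58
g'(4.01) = 58.14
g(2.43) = 49.19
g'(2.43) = 36.02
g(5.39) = 217.14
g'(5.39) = 77.46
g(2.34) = 46.01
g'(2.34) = 34.76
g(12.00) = 1035.00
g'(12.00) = 170.00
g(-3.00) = 60.00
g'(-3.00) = -40.00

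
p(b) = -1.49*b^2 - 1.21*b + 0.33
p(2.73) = -14.08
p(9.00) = -131.25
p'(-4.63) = 12.59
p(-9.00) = -109.47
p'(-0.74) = 1.00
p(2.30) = -10.34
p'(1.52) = -5.74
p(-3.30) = -11.90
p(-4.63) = -26.01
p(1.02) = -2.45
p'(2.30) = -8.06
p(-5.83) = -43.26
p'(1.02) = -4.25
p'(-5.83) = 16.16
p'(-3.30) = 8.62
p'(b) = -2.98*b - 1.21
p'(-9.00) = 25.61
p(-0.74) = 0.41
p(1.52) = -4.95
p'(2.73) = -9.35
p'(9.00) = -28.03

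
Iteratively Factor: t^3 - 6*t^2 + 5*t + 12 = (t - 4)*(t^2 - 2*t - 3) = (t - 4)*(t - 3)*(t + 1)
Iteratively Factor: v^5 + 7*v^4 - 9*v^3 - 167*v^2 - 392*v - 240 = (v + 1)*(v^4 + 6*v^3 - 15*v^2 - 152*v - 240) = (v - 5)*(v + 1)*(v^3 + 11*v^2 + 40*v + 48) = (v - 5)*(v + 1)*(v + 3)*(v^2 + 8*v + 16) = (v - 5)*(v + 1)*(v + 3)*(v + 4)*(v + 4)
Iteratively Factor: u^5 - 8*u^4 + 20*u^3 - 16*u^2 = (u - 2)*(u^4 - 6*u^3 + 8*u^2) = (u - 2)^2*(u^3 - 4*u^2) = u*(u - 2)^2*(u^2 - 4*u) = u*(u - 4)*(u - 2)^2*(u)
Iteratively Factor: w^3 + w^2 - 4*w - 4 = (w - 2)*(w^2 + 3*w + 2) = (w - 2)*(w + 1)*(w + 2)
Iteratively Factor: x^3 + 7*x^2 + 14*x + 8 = (x + 1)*(x^2 + 6*x + 8) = (x + 1)*(x + 4)*(x + 2)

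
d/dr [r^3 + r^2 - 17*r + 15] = 3*r^2 + 2*r - 17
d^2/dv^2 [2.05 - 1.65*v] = 0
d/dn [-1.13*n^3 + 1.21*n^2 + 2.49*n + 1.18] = -3.39*n^2 + 2.42*n + 2.49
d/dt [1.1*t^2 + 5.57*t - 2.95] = 2.2*t + 5.57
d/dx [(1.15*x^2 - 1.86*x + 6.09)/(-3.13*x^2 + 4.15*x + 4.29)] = (-1.0493*x^2 + 47.9904*x - 33.2529)/(9.7969*x^4 - 25.979*x^3 - 9.6329*x^2 + 35.607*x + 18.4041)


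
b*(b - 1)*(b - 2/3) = b^3 - 5*b^2/3 + 2*b/3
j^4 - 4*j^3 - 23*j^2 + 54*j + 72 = (j - 6)*(j - 3)*(j + 1)*(j + 4)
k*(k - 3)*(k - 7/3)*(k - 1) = k^4 - 19*k^3/3 + 37*k^2/3 - 7*k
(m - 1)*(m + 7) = m^2 + 6*m - 7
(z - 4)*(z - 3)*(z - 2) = z^3 - 9*z^2 + 26*z - 24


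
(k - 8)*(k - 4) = k^2 - 12*k + 32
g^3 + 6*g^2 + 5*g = g*(g + 1)*(g + 5)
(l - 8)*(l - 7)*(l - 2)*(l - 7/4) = l^4 - 75*l^3/4 + 463*l^2/4 - 525*l/2 + 196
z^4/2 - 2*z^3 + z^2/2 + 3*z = z*(z/2 + 1/2)*(z - 3)*(z - 2)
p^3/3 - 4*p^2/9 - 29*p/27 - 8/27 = (p/3 + 1/3)*(p - 8/3)*(p + 1/3)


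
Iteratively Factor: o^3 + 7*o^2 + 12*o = (o + 4)*(o^2 + 3*o) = (o + 3)*(o + 4)*(o)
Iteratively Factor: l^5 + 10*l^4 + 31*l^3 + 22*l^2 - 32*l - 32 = (l + 2)*(l^4 + 8*l^3 + 15*l^2 - 8*l - 16) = (l + 2)*(l + 4)*(l^3 + 4*l^2 - l - 4) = (l - 1)*(l + 2)*(l + 4)*(l^2 + 5*l + 4) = (l - 1)*(l + 2)*(l + 4)^2*(l + 1)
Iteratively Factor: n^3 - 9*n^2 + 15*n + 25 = (n + 1)*(n^2 - 10*n + 25) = (n - 5)*(n + 1)*(n - 5)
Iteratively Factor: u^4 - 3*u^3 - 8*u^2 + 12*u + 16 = (u + 1)*(u^3 - 4*u^2 - 4*u + 16) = (u - 2)*(u + 1)*(u^2 - 2*u - 8) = (u - 2)*(u + 1)*(u + 2)*(u - 4)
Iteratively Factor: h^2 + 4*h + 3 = (h + 3)*(h + 1)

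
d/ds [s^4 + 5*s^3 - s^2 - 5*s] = 4*s^3 + 15*s^2 - 2*s - 5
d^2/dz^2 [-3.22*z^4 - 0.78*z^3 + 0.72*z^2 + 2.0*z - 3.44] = -38.64*z^2 - 4.68*z + 1.44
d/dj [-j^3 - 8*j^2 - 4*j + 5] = -3*j^2 - 16*j - 4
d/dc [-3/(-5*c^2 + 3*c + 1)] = 3*(3 - 10*c)/(-5*c^2 + 3*c + 1)^2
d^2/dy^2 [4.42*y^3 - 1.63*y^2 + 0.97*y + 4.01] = 26.52*y - 3.26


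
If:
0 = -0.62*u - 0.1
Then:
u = -0.16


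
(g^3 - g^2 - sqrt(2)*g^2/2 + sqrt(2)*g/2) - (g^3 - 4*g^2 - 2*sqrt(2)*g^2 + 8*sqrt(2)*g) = 3*sqrt(2)*g^2/2 + 3*g^2 - 15*sqrt(2)*g/2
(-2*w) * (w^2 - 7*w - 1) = -2*w^3 + 14*w^2 + 2*w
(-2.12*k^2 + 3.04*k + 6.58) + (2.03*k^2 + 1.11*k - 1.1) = -0.0900000000000003*k^2 + 4.15*k + 5.48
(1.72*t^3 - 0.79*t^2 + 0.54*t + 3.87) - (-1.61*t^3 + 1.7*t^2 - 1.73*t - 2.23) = 3.33*t^3 - 2.49*t^2 + 2.27*t + 6.1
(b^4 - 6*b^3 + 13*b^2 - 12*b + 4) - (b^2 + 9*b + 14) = b^4 - 6*b^3 + 12*b^2 - 21*b - 10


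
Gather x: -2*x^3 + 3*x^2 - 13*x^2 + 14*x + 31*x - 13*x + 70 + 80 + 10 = -2*x^3 - 10*x^2 + 32*x + 160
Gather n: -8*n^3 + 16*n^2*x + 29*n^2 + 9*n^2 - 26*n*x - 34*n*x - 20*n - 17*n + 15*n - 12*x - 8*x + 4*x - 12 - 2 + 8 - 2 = -8*n^3 + n^2*(16*x + 38) + n*(-60*x - 22) - 16*x - 8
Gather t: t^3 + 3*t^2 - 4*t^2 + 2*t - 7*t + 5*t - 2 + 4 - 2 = t^3 - t^2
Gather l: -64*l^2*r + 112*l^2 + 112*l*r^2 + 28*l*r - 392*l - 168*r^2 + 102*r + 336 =l^2*(112 - 64*r) + l*(112*r^2 + 28*r - 392) - 168*r^2 + 102*r + 336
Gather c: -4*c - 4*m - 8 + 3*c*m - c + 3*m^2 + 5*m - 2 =c*(3*m - 5) + 3*m^2 + m - 10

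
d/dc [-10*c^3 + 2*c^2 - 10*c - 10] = -30*c^2 + 4*c - 10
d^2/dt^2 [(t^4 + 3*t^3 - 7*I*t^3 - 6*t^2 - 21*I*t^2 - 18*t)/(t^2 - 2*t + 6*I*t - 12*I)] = (2*t^6 + t^5*(-12 + 36*I) + t^4*(-192 - 216*I) + t^3*(480 + 748*I) + t^2*(2088 - 3024*I) + t*(-2592 + 4752*I) + 4320 + 6912*I)/(t^6 + t^5*(-6 + 18*I) + t^4*(-96 - 108*I) + 640*t^3 + t^2*(-1296 + 1152*I) + t*(864 - 2592*I) + 1728*I)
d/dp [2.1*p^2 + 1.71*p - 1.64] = 4.2*p + 1.71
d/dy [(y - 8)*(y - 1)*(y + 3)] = 3*y^2 - 12*y - 19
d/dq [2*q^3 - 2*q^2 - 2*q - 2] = 6*q^2 - 4*q - 2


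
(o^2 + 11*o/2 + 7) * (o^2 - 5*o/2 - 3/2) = o^4 + 3*o^3 - 33*o^2/4 - 103*o/4 - 21/2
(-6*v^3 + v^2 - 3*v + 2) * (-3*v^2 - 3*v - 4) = 18*v^5 + 15*v^4 + 30*v^3 - v^2 + 6*v - 8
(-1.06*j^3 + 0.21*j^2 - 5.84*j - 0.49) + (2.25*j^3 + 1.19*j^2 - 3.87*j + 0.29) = 1.19*j^3 + 1.4*j^2 - 9.71*j - 0.2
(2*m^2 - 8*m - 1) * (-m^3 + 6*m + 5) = -2*m^5 + 8*m^4 + 13*m^3 - 38*m^2 - 46*m - 5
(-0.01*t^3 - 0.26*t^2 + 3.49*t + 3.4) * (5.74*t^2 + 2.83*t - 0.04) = -0.0574*t^5 - 1.5207*t^4 + 19.2972*t^3 + 29.4031*t^2 + 9.4824*t - 0.136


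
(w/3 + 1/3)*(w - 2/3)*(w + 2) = w^3/3 + 7*w^2/9 - 4/9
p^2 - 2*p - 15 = (p - 5)*(p + 3)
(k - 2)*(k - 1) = k^2 - 3*k + 2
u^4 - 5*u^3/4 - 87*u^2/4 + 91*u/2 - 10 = (u - 4)*(u - 2)*(u - 1/4)*(u + 5)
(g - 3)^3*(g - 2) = g^4 - 11*g^3 + 45*g^2 - 81*g + 54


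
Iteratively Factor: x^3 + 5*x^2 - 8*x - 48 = (x - 3)*(x^2 + 8*x + 16) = (x - 3)*(x + 4)*(x + 4)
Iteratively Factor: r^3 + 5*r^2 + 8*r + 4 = (r + 2)*(r^2 + 3*r + 2) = (r + 1)*(r + 2)*(r + 2)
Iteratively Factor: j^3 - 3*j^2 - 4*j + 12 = (j - 2)*(j^2 - j - 6) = (j - 3)*(j - 2)*(j + 2)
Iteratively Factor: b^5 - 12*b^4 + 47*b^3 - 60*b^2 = (b - 5)*(b^4 - 7*b^3 + 12*b^2) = b*(b - 5)*(b^3 - 7*b^2 + 12*b) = b^2*(b - 5)*(b^2 - 7*b + 12) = b^2*(b - 5)*(b - 4)*(b - 3)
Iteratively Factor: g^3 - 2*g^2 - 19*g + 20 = (g - 5)*(g^2 + 3*g - 4) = (g - 5)*(g - 1)*(g + 4)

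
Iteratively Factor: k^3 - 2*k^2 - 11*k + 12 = (k + 3)*(k^2 - 5*k + 4) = (k - 4)*(k + 3)*(k - 1)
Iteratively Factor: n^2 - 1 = (n - 1)*(n + 1)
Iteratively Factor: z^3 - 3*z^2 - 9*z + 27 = (z - 3)*(z^2 - 9) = (z - 3)^2*(z + 3)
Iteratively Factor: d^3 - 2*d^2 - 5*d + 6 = (d - 1)*(d^2 - d - 6) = (d - 3)*(d - 1)*(d + 2)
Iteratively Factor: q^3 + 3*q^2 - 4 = (q - 1)*(q^2 + 4*q + 4) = (q - 1)*(q + 2)*(q + 2)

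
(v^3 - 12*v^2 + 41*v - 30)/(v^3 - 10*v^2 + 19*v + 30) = (v - 1)/(v + 1)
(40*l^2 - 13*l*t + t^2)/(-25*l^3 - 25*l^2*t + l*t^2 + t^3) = (-8*l + t)/(5*l^2 + 6*l*t + t^2)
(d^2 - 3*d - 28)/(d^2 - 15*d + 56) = (d + 4)/(d - 8)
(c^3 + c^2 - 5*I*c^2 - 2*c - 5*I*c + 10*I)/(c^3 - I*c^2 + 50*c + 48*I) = (c^3 + c^2*(1 - 5*I) - c*(2 + 5*I) + 10*I)/(c^3 - I*c^2 + 50*c + 48*I)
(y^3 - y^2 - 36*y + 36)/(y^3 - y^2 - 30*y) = (y^2 + 5*y - 6)/(y*(y + 5))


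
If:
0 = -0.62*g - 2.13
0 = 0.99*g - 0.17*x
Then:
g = -3.44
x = -20.01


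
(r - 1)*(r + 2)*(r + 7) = r^3 + 8*r^2 + 5*r - 14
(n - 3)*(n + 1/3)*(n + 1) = n^3 - 5*n^2/3 - 11*n/3 - 1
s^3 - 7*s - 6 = (s - 3)*(s + 1)*(s + 2)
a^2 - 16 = (a - 4)*(a + 4)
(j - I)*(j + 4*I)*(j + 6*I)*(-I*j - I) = -I*j^4 + 9*j^3 - I*j^3 + 9*j^2 + 14*I*j^2 + 24*j + 14*I*j + 24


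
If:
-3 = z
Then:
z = -3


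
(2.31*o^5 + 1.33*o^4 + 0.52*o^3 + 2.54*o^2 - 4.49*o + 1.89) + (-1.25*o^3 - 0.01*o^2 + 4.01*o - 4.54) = 2.31*o^5 + 1.33*o^4 - 0.73*o^3 + 2.53*o^2 - 0.48*o - 2.65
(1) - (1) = 0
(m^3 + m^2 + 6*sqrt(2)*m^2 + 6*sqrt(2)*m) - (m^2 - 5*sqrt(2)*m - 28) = m^3 + 6*sqrt(2)*m^2 + 11*sqrt(2)*m + 28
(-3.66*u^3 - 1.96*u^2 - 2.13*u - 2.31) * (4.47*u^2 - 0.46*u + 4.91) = -16.3602*u^5 - 7.0776*u^4 - 26.5901*u^3 - 18.9695*u^2 - 9.3957*u - 11.3421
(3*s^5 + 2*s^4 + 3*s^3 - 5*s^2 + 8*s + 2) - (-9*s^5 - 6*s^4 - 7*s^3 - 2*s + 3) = 12*s^5 + 8*s^4 + 10*s^3 - 5*s^2 + 10*s - 1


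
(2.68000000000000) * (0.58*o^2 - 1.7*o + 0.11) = 1.5544*o^2 - 4.556*o + 0.2948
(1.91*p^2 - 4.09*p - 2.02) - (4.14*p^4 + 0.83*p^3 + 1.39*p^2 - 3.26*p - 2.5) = -4.14*p^4 - 0.83*p^3 + 0.52*p^2 - 0.83*p + 0.48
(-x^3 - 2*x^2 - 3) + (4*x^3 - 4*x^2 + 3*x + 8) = 3*x^3 - 6*x^2 + 3*x + 5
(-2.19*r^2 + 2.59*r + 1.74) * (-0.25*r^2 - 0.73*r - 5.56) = 0.5475*r^4 + 0.9512*r^3 + 9.8507*r^2 - 15.6706*r - 9.6744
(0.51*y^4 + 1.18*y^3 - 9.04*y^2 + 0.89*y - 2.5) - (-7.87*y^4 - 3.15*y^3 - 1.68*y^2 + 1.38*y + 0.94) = 8.38*y^4 + 4.33*y^3 - 7.36*y^2 - 0.49*y - 3.44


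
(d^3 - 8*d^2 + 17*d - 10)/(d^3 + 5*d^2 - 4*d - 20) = (d^2 - 6*d + 5)/(d^2 + 7*d + 10)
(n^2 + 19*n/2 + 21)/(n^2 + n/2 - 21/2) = (n + 6)/(n - 3)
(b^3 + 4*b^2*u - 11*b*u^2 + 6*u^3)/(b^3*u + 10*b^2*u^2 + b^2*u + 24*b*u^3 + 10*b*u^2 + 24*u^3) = (b^2 - 2*b*u + u^2)/(u*(b^2 + 4*b*u + b + 4*u))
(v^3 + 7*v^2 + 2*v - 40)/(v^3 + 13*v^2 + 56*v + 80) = (v - 2)/(v + 4)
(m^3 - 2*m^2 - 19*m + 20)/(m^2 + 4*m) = m - 6 + 5/m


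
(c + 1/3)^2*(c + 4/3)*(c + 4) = c^4 + 6*c^3 + 9*c^2 + 112*c/27 + 16/27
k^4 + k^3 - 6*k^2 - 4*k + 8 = (k - 2)*(k - 1)*(k + 2)^2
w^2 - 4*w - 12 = (w - 6)*(w + 2)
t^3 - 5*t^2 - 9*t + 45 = (t - 5)*(t - 3)*(t + 3)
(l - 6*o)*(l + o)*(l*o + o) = l^3*o - 5*l^2*o^2 + l^2*o - 6*l*o^3 - 5*l*o^2 - 6*o^3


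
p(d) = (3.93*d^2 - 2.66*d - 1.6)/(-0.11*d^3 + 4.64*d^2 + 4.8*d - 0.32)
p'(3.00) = 0.12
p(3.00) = 0.49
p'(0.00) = 83.31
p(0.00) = 5.00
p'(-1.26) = 29.61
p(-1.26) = 6.56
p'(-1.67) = 3.04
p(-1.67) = 2.70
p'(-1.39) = 10.47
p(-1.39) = 4.27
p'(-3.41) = 0.23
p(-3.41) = 1.28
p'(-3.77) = 0.18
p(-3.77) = 1.20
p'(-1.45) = 7.45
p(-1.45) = 3.74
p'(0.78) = 0.96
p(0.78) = -0.21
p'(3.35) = 0.11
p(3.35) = 0.53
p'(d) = (7.86*d - 2.66)/(-0.11*d^3 + 4.64*d^2 + 4.8*d - 0.32) + (0.33*d^2 - 9.28*d - 4.8)*(3.93*d^2 - 2.66*d - 1.6)/(-0.11*d^3 + 4.64*d^2 + 4.8*d - 0.32)^2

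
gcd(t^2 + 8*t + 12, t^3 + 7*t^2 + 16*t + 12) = t + 2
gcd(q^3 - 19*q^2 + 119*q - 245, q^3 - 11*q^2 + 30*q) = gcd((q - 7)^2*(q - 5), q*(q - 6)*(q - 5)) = q - 5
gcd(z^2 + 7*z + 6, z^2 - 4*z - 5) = z + 1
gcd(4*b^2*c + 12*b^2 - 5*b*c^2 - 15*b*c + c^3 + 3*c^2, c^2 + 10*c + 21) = c + 3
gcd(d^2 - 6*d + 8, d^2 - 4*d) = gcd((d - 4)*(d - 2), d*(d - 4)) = d - 4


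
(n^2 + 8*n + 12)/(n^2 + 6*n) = (n + 2)/n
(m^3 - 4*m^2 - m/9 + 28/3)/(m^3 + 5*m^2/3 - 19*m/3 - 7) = (m^2 - 5*m/3 - 4)/(m^2 + 4*m + 3)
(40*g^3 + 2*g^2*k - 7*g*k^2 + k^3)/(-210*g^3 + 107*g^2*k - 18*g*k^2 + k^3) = (-8*g^2 - 2*g*k + k^2)/(42*g^2 - 13*g*k + k^2)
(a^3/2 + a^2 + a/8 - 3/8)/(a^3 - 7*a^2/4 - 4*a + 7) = (4*a^3 + 8*a^2 + a - 3)/(2*(4*a^3 - 7*a^2 - 16*a + 28))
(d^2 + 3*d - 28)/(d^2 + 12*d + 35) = (d - 4)/(d + 5)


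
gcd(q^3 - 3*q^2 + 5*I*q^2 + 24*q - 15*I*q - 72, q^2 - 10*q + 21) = q - 3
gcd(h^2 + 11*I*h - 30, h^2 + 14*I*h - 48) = h + 6*I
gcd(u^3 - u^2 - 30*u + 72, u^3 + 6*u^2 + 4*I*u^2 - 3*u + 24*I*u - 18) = u + 6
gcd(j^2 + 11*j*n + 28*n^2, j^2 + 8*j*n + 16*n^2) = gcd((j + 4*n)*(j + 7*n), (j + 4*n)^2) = j + 4*n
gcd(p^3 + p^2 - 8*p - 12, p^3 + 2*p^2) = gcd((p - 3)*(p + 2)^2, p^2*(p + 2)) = p + 2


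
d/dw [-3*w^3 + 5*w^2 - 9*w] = -9*w^2 + 10*w - 9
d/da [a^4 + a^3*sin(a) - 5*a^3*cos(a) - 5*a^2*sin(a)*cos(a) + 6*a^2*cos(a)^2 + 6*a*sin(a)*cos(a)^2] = 5*a^3*sin(a) + a^3*cos(a) + 4*a^3 + 3*a^2*sin(a) - 6*a^2*sin(2*a) - 15*a^2*cos(a) - 5*a^2*cos(2*a) - 5*a*sin(2*a) + 3*a*cos(a)/2 + 6*a*cos(2*a) + 9*a*cos(3*a)/2 + 6*a + 3*sin(a)/2 + 3*sin(3*a)/2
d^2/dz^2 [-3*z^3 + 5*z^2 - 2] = 10 - 18*z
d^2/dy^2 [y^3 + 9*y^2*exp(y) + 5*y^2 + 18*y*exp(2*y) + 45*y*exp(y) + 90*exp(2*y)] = 9*y^2*exp(y) + 72*y*exp(2*y) + 81*y*exp(y) + 6*y + 432*exp(2*y) + 108*exp(y) + 10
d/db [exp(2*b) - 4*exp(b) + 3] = 2*(exp(b) - 2)*exp(b)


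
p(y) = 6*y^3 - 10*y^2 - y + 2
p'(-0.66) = 20.04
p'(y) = 18*y^2 - 20*y - 1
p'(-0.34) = 7.88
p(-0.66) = -3.42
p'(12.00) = 2351.00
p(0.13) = 1.71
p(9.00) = 3557.00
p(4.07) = 236.80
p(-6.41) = -1982.72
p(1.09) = -3.20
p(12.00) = 8918.00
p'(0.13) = -3.30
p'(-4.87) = 523.30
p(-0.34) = 0.95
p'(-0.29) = 6.31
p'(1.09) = -1.41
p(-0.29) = 1.30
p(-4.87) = -923.31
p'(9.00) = 1277.00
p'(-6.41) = 866.79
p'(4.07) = 215.77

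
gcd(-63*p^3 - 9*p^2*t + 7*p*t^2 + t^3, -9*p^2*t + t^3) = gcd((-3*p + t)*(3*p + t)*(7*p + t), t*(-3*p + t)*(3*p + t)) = 9*p^2 - t^2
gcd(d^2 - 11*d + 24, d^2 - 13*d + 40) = d - 8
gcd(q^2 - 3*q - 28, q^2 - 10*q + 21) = q - 7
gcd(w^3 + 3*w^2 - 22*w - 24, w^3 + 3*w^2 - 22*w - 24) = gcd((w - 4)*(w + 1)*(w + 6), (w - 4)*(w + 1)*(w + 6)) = w^3 + 3*w^2 - 22*w - 24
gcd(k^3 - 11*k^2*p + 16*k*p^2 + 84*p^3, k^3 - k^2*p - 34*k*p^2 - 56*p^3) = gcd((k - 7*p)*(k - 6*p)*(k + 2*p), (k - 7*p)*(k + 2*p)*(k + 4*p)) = -k^2 + 5*k*p + 14*p^2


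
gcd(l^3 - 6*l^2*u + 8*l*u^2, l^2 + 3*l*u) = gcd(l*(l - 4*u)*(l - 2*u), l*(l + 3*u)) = l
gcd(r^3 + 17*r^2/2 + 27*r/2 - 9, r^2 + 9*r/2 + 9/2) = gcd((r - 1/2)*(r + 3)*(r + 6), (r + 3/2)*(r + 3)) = r + 3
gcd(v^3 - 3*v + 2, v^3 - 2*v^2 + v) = v^2 - 2*v + 1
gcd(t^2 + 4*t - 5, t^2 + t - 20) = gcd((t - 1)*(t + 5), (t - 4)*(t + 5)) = t + 5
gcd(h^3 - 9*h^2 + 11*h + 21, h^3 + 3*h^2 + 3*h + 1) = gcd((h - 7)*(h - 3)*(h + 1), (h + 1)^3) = h + 1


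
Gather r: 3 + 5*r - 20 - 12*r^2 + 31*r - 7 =-12*r^2 + 36*r - 24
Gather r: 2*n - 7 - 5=2*n - 12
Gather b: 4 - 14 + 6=-4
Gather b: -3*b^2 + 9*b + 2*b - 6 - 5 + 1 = -3*b^2 + 11*b - 10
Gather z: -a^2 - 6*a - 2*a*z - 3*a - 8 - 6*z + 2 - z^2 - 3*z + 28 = -a^2 - 9*a - z^2 + z*(-2*a - 9) + 22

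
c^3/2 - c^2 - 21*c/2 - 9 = (c/2 + 1/2)*(c - 6)*(c + 3)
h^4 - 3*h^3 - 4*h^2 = h^2*(h - 4)*(h + 1)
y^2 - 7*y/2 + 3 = (y - 2)*(y - 3/2)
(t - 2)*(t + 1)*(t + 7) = t^3 + 6*t^2 - 9*t - 14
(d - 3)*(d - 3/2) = d^2 - 9*d/2 + 9/2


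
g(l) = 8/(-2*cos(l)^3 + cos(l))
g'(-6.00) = -15.43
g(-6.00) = -9.87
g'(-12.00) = -109.64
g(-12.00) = -22.35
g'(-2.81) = 20.47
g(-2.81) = 10.74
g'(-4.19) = -54.54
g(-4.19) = -31.93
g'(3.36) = 10.45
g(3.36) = 9.04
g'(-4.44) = 82.34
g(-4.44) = -34.77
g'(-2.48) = 359.51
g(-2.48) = 41.37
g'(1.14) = -4.55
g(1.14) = 29.42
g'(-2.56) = 127.74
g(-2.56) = 24.15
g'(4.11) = 148.48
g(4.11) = -39.45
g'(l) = 8*(-6*sin(l)*cos(l)^2 + sin(l))/(-2*cos(l)^3 + cos(l))^2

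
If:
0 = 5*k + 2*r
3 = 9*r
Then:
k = -2/15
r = 1/3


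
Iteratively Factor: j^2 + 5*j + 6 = (j + 2)*(j + 3)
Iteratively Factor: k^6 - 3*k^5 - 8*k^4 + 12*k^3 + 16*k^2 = (k + 1)*(k^5 - 4*k^4 - 4*k^3 + 16*k^2) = (k + 1)*(k + 2)*(k^4 - 6*k^3 + 8*k^2) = (k - 4)*(k + 1)*(k + 2)*(k^3 - 2*k^2) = k*(k - 4)*(k + 1)*(k + 2)*(k^2 - 2*k) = k*(k - 4)*(k - 2)*(k + 1)*(k + 2)*(k)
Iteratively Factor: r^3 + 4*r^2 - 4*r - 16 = (r + 2)*(r^2 + 2*r - 8) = (r + 2)*(r + 4)*(r - 2)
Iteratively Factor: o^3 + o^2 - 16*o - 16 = (o - 4)*(o^2 + 5*o + 4) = (o - 4)*(o + 4)*(o + 1)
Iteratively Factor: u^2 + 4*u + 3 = (u + 3)*(u + 1)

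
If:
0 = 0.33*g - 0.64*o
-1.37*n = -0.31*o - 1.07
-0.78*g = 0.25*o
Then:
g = 0.00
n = 0.78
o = 0.00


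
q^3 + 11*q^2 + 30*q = q*(q + 5)*(q + 6)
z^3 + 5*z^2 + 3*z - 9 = (z - 1)*(z + 3)^2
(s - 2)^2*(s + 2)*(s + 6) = s^4 + 4*s^3 - 16*s^2 - 16*s + 48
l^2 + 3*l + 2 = (l + 1)*(l + 2)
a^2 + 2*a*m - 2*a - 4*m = (a - 2)*(a + 2*m)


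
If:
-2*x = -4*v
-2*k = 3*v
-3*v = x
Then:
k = 0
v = 0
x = 0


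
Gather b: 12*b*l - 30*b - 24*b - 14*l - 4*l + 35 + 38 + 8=b*(12*l - 54) - 18*l + 81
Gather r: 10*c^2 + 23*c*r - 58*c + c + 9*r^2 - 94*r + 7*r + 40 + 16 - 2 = 10*c^2 - 57*c + 9*r^2 + r*(23*c - 87) + 54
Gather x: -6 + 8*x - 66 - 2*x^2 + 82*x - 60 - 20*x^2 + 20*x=-22*x^2 + 110*x - 132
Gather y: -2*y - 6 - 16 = -2*y - 22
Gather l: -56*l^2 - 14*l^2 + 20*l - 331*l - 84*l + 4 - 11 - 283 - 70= -70*l^2 - 395*l - 360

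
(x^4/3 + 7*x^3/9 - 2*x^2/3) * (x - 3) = x^5/3 - 2*x^4/9 - 3*x^3 + 2*x^2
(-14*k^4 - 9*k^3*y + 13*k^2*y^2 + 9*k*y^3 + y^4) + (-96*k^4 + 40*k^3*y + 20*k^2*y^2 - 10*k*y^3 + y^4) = -110*k^4 + 31*k^3*y + 33*k^2*y^2 - k*y^3 + 2*y^4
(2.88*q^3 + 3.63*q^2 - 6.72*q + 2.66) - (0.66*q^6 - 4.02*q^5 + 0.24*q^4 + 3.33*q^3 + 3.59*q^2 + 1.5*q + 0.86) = -0.66*q^6 + 4.02*q^5 - 0.24*q^4 - 0.45*q^3 + 0.04*q^2 - 8.22*q + 1.8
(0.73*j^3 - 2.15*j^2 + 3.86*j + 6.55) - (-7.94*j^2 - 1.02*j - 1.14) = 0.73*j^3 + 5.79*j^2 + 4.88*j + 7.69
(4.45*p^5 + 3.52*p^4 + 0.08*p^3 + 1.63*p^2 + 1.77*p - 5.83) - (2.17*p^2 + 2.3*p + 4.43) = 4.45*p^5 + 3.52*p^4 + 0.08*p^3 - 0.54*p^2 - 0.53*p - 10.26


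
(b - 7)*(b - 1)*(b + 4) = b^3 - 4*b^2 - 25*b + 28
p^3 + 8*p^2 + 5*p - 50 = (p - 2)*(p + 5)^2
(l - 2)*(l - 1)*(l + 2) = l^3 - l^2 - 4*l + 4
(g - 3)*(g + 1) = g^2 - 2*g - 3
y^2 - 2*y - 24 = (y - 6)*(y + 4)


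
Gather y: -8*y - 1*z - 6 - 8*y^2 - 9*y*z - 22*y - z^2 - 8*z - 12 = -8*y^2 + y*(-9*z - 30) - z^2 - 9*z - 18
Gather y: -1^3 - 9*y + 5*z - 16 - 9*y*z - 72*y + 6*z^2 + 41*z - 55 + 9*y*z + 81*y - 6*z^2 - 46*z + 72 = 0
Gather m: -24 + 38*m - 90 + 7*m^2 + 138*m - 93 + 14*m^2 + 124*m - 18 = 21*m^2 + 300*m - 225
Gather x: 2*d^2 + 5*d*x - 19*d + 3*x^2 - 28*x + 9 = 2*d^2 - 19*d + 3*x^2 + x*(5*d - 28) + 9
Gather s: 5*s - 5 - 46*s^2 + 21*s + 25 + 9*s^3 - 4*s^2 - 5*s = 9*s^3 - 50*s^2 + 21*s + 20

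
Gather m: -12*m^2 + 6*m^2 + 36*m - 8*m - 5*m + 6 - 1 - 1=-6*m^2 + 23*m + 4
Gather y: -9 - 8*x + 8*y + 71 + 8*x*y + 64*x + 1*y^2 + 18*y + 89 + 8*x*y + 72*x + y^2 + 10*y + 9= 128*x + 2*y^2 + y*(16*x + 36) + 160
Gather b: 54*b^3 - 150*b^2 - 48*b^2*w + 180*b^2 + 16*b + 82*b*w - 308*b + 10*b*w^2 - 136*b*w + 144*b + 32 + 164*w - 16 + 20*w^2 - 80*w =54*b^3 + b^2*(30 - 48*w) + b*(10*w^2 - 54*w - 148) + 20*w^2 + 84*w + 16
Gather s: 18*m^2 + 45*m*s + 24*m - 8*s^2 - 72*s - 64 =18*m^2 + 24*m - 8*s^2 + s*(45*m - 72) - 64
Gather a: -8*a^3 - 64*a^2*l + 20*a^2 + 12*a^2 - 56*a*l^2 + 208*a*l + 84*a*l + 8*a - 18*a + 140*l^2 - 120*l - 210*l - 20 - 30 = -8*a^3 + a^2*(32 - 64*l) + a*(-56*l^2 + 292*l - 10) + 140*l^2 - 330*l - 50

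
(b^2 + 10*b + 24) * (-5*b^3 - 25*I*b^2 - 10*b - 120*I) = -5*b^5 - 50*b^4 - 25*I*b^4 - 130*b^3 - 250*I*b^3 - 100*b^2 - 720*I*b^2 - 240*b - 1200*I*b - 2880*I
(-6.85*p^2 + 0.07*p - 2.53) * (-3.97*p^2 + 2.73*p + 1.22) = 27.1945*p^4 - 18.9784*p^3 + 1.8782*p^2 - 6.8215*p - 3.0866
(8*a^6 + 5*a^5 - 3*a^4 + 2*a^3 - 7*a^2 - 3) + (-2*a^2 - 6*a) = 8*a^6 + 5*a^5 - 3*a^4 + 2*a^3 - 9*a^2 - 6*a - 3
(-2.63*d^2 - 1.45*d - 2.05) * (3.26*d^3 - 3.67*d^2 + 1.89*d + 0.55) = -8.5738*d^5 + 4.9251*d^4 - 6.3322*d^3 + 3.3365*d^2 - 4.672*d - 1.1275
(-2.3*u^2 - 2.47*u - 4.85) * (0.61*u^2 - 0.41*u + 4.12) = -1.403*u^4 - 0.5637*u^3 - 11.4218*u^2 - 8.1879*u - 19.982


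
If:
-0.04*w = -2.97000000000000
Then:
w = 74.25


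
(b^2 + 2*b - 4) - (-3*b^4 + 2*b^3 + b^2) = 3*b^4 - 2*b^3 + 2*b - 4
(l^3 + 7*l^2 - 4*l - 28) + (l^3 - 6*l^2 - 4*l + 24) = 2*l^3 + l^2 - 8*l - 4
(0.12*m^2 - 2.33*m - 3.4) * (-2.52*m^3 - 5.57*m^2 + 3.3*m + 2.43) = -0.3024*m^5 + 5.2032*m^4 + 21.9421*m^3 + 11.5406*m^2 - 16.8819*m - 8.262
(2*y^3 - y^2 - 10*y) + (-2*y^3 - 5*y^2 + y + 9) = -6*y^2 - 9*y + 9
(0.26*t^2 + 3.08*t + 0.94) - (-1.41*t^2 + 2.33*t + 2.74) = 1.67*t^2 + 0.75*t - 1.8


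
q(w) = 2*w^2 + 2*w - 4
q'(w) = 4*w + 2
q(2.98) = 19.72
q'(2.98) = 13.92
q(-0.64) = -4.46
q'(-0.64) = -0.56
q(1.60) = 4.32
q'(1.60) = 8.40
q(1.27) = 1.77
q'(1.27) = 7.08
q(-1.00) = -4.00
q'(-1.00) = -2.00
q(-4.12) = 21.71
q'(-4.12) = -14.48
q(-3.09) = 8.92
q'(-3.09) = -10.36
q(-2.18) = 1.14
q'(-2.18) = -6.72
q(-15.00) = 416.00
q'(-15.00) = -58.00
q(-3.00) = 8.00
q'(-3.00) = -10.00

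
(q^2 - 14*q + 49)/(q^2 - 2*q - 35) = (q - 7)/(q + 5)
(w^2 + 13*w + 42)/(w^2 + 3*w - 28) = (w + 6)/(w - 4)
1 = 1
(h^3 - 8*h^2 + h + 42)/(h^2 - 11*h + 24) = (h^2 - 5*h - 14)/(h - 8)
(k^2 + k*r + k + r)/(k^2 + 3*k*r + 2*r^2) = (k + 1)/(k + 2*r)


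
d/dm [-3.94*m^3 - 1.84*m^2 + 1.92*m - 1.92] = -11.82*m^2 - 3.68*m + 1.92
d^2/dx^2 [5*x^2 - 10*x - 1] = 10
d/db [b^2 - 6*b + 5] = 2*b - 6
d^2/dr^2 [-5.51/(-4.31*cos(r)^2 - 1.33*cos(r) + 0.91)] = (-409.417244*(1 - cos(r)^2)^2 - 94.754919*cos(r)^3 - 300.898345*cos(r)^2 + 182.841085*cos(r) + 472.132064)/(4.31*cos(r)^2 + 1.33*cos(r) - 0.91)^3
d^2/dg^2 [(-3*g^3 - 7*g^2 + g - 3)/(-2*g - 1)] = 6*(4*g^3 + 6*g^2 + 3*g + 7)/(8*g^3 + 12*g^2 + 6*g + 1)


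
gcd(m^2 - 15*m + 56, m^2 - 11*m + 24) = m - 8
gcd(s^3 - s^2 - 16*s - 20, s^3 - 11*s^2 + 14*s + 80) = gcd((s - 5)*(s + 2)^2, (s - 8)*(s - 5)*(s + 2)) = s^2 - 3*s - 10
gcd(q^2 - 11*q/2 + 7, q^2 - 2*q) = q - 2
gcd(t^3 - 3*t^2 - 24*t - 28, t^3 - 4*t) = t + 2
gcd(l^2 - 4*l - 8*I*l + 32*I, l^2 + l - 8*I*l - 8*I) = l - 8*I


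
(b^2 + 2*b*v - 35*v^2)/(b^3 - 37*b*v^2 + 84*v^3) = (b - 5*v)/(b^2 - 7*b*v + 12*v^2)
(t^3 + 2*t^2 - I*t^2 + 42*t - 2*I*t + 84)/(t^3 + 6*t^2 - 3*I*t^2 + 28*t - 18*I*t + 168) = (t^2 + t*(2 + 6*I) + 12*I)/(t^2 + t*(6 + 4*I) + 24*I)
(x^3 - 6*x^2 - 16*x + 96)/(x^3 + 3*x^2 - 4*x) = (x^2 - 10*x + 24)/(x*(x - 1))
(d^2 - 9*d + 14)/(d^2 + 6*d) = (d^2 - 9*d + 14)/(d*(d + 6))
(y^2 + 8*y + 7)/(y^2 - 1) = (y + 7)/(y - 1)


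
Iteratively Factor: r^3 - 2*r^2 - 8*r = (r + 2)*(r^2 - 4*r) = r*(r + 2)*(r - 4)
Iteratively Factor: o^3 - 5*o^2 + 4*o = (o - 1)*(o^2 - 4*o) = o*(o - 1)*(o - 4)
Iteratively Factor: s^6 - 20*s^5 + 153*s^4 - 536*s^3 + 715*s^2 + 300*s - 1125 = (s - 3)*(s^5 - 17*s^4 + 102*s^3 - 230*s^2 + 25*s + 375) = (s - 5)*(s - 3)*(s^4 - 12*s^3 + 42*s^2 - 20*s - 75) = (s - 5)^2*(s - 3)*(s^3 - 7*s^2 + 7*s + 15) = (s - 5)^2*(s - 3)*(s + 1)*(s^2 - 8*s + 15) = (s - 5)^3*(s - 3)*(s + 1)*(s - 3)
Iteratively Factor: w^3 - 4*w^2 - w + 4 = (w + 1)*(w^2 - 5*w + 4) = (w - 4)*(w + 1)*(w - 1)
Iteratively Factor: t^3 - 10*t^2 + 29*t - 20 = (t - 1)*(t^2 - 9*t + 20) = (t - 5)*(t - 1)*(t - 4)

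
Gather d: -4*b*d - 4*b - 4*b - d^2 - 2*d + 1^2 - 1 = -8*b - d^2 + d*(-4*b - 2)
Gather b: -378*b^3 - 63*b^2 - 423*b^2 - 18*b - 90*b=-378*b^3 - 486*b^2 - 108*b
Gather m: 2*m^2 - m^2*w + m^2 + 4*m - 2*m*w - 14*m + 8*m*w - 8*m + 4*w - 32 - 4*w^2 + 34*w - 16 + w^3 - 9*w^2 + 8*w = m^2*(3 - w) + m*(6*w - 18) + w^3 - 13*w^2 + 46*w - 48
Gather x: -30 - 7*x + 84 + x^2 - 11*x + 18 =x^2 - 18*x + 72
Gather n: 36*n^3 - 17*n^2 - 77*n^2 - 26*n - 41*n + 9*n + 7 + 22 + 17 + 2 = 36*n^3 - 94*n^2 - 58*n + 48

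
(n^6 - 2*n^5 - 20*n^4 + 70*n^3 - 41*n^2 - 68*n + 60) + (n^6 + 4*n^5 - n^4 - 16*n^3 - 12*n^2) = 2*n^6 + 2*n^5 - 21*n^4 + 54*n^3 - 53*n^2 - 68*n + 60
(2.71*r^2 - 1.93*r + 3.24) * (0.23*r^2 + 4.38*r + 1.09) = 0.6233*r^4 + 11.4259*r^3 - 4.7543*r^2 + 12.0875*r + 3.5316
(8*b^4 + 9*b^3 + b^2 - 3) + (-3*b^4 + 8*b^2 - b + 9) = 5*b^4 + 9*b^3 + 9*b^2 - b + 6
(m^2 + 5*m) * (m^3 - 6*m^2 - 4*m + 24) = m^5 - m^4 - 34*m^3 + 4*m^2 + 120*m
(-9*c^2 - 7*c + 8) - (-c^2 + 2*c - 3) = -8*c^2 - 9*c + 11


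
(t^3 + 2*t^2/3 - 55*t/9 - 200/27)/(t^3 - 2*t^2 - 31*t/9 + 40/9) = (t + 5/3)/(t - 1)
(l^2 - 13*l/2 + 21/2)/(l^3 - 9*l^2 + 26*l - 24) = (l - 7/2)/(l^2 - 6*l + 8)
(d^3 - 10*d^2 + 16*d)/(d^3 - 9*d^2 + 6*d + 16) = d/(d + 1)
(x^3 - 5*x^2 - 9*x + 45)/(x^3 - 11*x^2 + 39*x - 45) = (x + 3)/(x - 3)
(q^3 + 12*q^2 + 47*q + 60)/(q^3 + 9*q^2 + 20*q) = (q + 3)/q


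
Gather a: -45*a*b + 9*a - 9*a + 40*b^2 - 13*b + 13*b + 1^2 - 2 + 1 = -45*a*b + 40*b^2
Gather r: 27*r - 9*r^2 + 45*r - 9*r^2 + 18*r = -18*r^2 + 90*r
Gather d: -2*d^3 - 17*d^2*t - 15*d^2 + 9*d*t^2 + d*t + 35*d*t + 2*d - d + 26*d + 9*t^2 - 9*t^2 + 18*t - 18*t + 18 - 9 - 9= -2*d^3 + d^2*(-17*t - 15) + d*(9*t^2 + 36*t + 27)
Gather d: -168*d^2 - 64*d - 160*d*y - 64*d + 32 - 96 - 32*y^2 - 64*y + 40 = -168*d^2 + d*(-160*y - 128) - 32*y^2 - 64*y - 24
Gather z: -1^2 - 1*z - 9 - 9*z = -10*z - 10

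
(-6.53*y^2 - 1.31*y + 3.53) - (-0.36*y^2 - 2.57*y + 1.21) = -6.17*y^2 + 1.26*y + 2.32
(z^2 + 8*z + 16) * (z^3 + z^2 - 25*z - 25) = z^5 + 9*z^4 - z^3 - 209*z^2 - 600*z - 400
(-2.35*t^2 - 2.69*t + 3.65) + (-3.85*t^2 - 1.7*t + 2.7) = -6.2*t^2 - 4.39*t + 6.35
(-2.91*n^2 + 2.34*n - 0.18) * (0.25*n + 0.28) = -0.7275*n^3 - 0.2298*n^2 + 0.6102*n - 0.0504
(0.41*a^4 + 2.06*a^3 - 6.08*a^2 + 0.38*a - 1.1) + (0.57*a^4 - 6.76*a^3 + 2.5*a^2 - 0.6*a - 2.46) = 0.98*a^4 - 4.7*a^3 - 3.58*a^2 - 0.22*a - 3.56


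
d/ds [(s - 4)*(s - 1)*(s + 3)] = 3*s^2 - 4*s - 11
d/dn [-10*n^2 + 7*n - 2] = 7 - 20*n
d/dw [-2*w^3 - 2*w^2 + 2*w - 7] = -6*w^2 - 4*w + 2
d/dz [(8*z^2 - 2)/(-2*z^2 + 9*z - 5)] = 2*(36*z^2 - 44*z + 9)/(4*z^4 - 36*z^3 + 101*z^2 - 90*z + 25)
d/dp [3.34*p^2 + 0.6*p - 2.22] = 6.68*p + 0.6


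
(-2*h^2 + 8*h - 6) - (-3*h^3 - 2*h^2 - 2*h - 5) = 3*h^3 + 10*h - 1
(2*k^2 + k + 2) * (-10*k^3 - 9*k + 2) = -20*k^5 - 10*k^4 - 38*k^3 - 5*k^2 - 16*k + 4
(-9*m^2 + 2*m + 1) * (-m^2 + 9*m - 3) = 9*m^4 - 83*m^3 + 44*m^2 + 3*m - 3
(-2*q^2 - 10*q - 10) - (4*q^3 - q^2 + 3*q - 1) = -4*q^3 - q^2 - 13*q - 9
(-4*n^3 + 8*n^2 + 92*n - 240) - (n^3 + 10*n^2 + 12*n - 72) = -5*n^3 - 2*n^2 + 80*n - 168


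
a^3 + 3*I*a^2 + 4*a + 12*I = (a - 2*I)*(a + 2*I)*(a + 3*I)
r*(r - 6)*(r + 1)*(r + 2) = r^4 - 3*r^3 - 16*r^2 - 12*r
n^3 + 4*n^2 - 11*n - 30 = (n - 3)*(n + 2)*(n + 5)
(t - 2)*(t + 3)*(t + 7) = t^3 + 8*t^2 + t - 42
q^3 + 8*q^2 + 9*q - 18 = (q - 1)*(q + 3)*(q + 6)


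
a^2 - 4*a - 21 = (a - 7)*(a + 3)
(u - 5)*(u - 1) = u^2 - 6*u + 5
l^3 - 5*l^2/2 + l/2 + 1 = (l - 2)*(l - 1)*(l + 1/2)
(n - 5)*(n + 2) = n^2 - 3*n - 10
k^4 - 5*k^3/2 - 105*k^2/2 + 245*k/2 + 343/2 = (k - 7)*(k - 7/2)*(k + 1)*(k + 7)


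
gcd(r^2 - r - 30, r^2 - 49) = 1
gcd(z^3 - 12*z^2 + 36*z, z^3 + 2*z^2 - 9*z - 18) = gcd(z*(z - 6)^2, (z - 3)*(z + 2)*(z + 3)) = 1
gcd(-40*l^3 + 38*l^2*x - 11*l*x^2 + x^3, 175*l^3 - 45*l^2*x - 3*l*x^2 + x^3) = -5*l + x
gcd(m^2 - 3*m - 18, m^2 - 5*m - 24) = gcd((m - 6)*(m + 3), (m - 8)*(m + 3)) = m + 3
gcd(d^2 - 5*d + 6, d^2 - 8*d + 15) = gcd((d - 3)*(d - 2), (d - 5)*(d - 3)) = d - 3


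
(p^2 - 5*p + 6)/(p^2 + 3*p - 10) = (p - 3)/(p + 5)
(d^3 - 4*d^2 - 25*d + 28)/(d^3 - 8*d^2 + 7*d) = (d + 4)/d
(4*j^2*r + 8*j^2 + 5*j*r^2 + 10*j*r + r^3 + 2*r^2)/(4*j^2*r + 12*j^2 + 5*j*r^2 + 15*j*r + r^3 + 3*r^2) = (r + 2)/(r + 3)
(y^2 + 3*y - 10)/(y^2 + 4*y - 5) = (y - 2)/(y - 1)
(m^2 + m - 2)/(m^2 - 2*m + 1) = (m + 2)/(m - 1)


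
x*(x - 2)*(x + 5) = x^3 + 3*x^2 - 10*x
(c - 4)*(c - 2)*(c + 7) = c^3 + c^2 - 34*c + 56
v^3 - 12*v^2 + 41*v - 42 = (v - 7)*(v - 3)*(v - 2)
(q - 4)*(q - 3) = q^2 - 7*q + 12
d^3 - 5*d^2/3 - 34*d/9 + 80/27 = (d - 8/3)*(d - 2/3)*(d + 5/3)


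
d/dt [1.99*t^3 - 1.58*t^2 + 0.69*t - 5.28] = 5.97*t^2 - 3.16*t + 0.69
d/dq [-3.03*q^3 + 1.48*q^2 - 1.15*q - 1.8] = -9.09*q^2 + 2.96*q - 1.15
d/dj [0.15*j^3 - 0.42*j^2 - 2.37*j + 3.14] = 0.45*j^2 - 0.84*j - 2.37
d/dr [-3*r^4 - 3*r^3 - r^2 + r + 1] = -12*r^3 - 9*r^2 - 2*r + 1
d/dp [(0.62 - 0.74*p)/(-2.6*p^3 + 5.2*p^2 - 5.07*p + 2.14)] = (-3.848*p^3 + 8.684*p^2 - 6.448*p + 1.5598)/(6.76*p^6 - 27.04*p^5 + 53.404*p^4 - 63.856*p^3 + 47.9609*p^2 - 21.6996*p + 4.5796)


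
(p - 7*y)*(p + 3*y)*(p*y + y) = p^3*y - 4*p^2*y^2 + p^2*y - 21*p*y^3 - 4*p*y^2 - 21*y^3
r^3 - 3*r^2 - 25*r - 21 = (r - 7)*(r + 1)*(r + 3)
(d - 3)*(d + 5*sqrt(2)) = d^2 - 3*d + 5*sqrt(2)*d - 15*sqrt(2)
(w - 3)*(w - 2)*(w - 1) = w^3 - 6*w^2 + 11*w - 6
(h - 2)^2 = h^2 - 4*h + 4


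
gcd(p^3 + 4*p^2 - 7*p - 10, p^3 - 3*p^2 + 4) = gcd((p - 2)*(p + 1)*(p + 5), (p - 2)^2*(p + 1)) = p^2 - p - 2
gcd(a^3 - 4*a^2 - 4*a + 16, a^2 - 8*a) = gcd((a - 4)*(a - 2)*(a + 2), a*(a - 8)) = 1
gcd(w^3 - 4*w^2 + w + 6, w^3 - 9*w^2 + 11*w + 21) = w^2 - 2*w - 3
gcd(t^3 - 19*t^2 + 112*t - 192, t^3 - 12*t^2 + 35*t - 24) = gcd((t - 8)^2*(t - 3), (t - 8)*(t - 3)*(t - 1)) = t^2 - 11*t + 24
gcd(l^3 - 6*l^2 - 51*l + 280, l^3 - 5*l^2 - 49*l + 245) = l^2 + 2*l - 35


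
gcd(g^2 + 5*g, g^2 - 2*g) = g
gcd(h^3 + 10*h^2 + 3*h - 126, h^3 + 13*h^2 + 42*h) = h^2 + 13*h + 42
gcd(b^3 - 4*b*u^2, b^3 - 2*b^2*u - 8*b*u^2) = b^2 + 2*b*u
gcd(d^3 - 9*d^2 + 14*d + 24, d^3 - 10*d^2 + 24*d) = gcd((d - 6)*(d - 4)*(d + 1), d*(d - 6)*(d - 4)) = d^2 - 10*d + 24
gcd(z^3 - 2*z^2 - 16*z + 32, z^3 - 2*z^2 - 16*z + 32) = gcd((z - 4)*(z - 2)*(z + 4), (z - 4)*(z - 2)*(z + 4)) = z^3 - 2*z^2 - 16*z + 32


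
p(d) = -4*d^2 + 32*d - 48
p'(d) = 32 - 8*d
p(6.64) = -11.88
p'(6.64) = -21.12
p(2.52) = 7.24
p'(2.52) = 11.84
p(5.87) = 2.01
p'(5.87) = -14.96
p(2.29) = 4.30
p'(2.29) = 13.68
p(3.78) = 15.81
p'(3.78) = 1.76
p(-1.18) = -91.33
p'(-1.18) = 41.44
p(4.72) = 13.93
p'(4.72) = -5.76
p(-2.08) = -131.87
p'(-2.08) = 48.64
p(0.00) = -48.00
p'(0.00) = 32.00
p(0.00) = -48.00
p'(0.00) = 32.00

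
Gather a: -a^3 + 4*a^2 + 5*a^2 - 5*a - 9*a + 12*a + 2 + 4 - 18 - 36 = -a^3 + 9*a^2 - 2*a - 48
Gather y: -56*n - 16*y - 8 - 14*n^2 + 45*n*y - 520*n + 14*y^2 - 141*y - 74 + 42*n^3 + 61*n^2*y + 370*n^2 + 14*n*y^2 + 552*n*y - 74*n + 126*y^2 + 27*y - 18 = 42*n^3 + 356*n^2 - 650*n + y^2*(14*n + 140) + y*(61*n^2 + 597*n - 130) - 100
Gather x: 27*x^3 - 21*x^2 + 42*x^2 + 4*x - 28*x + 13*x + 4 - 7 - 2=27*x^3 + 21*x^2 - 11*x - 5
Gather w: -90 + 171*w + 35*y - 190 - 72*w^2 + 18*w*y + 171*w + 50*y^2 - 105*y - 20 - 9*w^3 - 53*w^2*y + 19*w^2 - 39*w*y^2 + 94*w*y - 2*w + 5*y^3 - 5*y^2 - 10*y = -9*w^3 + w^2*(-53*y - 53) + w*(-39*y^2 + 112*y + 340) + 5*y^3 + 45*y^2 - 80*y - 300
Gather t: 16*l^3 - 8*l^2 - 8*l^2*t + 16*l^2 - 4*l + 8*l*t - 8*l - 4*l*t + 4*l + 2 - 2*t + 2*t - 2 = 16*l^3 + 8*l^2 - 8*l + t*(-8*l^2 + 4*l)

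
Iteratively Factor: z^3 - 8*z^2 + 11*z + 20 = (z - 5)*(z^2 - 3*z - 4) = (z - 5)*(z - 4)*(z + 1)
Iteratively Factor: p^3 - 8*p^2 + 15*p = (p)*(p^2 - 8*p + 15) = p*(p - 3)*(p - 5)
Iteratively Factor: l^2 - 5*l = (l - 5)*(l)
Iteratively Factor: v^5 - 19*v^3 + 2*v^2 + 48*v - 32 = (v + 4)*(v^4 - 4*v^3 - 3*v^2 + 14*v - 8) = (v - 4)*(v + 4)*(v^3 - 3*v + 2) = (v - 4)*(v + 2)*(v + 4)*(v^2 - 2*v + 1) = (v - 4)*(v - 1)*(v + 2)*(v + 4)*(v - 1)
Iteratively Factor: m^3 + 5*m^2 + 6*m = (m + 2)*(m^2 + 3*m) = (m + 2)*(m + 3)*(m)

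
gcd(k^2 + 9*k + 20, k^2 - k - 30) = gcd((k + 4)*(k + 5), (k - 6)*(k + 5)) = k + 5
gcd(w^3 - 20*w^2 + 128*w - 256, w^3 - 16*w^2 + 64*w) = w^2 - 16*w + 64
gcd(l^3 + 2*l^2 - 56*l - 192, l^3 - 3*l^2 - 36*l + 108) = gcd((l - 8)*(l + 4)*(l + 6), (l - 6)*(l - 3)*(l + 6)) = l + 6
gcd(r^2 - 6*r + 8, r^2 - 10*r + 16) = r - 2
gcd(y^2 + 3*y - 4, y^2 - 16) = y + 4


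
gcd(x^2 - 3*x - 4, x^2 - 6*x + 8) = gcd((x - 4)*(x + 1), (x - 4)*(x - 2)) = x - 4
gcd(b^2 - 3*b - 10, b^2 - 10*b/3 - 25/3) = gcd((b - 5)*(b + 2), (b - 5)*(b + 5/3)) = b - 5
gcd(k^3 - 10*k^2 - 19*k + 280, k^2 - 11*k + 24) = k - 8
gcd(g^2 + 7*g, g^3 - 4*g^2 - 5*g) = g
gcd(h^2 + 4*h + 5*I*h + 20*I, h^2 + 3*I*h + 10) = h + 5*I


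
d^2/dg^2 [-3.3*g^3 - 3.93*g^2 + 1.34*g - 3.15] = -19.8*g - 7.86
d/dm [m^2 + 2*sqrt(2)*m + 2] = 2*m + 2*sqrt(2)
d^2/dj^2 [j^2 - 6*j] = 2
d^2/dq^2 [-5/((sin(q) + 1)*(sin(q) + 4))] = 5*(4*sin(q)^3 + 11*sin(q)^2 - 8*sin(q) - 42)/((sin(q) + 1)^2*(sin(q) + 4)^3)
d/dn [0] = 0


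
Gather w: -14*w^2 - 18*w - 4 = -14*w^2 - 18*w - 4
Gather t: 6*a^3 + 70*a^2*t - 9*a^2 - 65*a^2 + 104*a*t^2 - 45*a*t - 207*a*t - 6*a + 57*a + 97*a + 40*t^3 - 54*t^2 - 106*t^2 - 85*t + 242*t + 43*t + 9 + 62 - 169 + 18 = 6*a^3 - 74*a^2 + 148*a + 40*t^3 + t^2*(104*a - 160) + t*(70*a^2 - 252*a + 200) - 80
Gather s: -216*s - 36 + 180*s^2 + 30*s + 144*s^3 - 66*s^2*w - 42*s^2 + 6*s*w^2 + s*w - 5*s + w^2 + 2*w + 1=144*s^3 + s^2*(138 - 66*w) + s*(6*w^2 + w - 191) + w^2 + 2*w - 35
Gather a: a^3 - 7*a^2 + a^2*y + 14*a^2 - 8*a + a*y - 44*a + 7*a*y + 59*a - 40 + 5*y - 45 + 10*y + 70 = a^3 + a^2*(y + 7) + a*(8*y + 7) + 15*y - 15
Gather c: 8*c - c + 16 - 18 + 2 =7*c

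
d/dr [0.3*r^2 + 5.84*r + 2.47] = 0.6*r + 5.84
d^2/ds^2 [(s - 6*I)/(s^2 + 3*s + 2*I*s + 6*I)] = 2*((s - 6*I)*(2*s + 3 + 2*I)^2 + (-3*s - 3 + 4*I)*(s^2 + 3*s + 2*I*s + 6*I))/(s^2 + 3*s + 2*I*s + 6*I)^3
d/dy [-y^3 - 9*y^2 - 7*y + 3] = -3*y^2 - 18*y - 7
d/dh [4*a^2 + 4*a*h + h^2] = 4*a + 2*h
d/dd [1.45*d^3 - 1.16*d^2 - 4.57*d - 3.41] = 4.35*d^2 - 2.32*d - 4.57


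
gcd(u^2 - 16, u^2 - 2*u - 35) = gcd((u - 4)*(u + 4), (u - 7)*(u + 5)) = 1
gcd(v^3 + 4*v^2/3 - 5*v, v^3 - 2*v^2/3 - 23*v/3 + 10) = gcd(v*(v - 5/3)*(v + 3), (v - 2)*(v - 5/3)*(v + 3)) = v^2 + 4*v/3 - 5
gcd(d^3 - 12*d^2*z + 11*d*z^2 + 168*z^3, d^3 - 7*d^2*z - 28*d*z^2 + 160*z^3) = -d + 8*z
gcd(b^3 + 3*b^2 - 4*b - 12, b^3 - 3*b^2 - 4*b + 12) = b^2 - 4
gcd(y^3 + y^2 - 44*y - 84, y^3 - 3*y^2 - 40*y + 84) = y^2 - y - 42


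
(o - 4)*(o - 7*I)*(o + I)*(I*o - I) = I*o^4 + 6*o^3 - 5*I*o^3 - 30*o^2 + 11*I*o^2 + 24*o - 35*I*o + 28*I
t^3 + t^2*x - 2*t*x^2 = t*(t - x)*(t + 2*x)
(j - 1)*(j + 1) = j^2 - 1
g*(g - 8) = g^2 - 8*g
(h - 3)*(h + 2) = h^2 - h - 6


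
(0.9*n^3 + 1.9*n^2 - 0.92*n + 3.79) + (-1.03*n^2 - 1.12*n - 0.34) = 0.9*n^3 + 0.87*n^2 - 2.04*n + 3.45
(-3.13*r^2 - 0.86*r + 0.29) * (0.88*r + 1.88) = -2.7544*r^3 - 6.6412*r^2 - 1.3616*r + 0.5452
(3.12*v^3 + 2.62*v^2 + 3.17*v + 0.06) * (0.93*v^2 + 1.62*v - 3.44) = 2.9016*v^5 + 7.491*v^4 - 3.5403*v^3 - 3.8216*v^2 - 10.8076*v - 0.2064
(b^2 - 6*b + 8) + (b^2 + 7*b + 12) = 2*b^2 + b + 20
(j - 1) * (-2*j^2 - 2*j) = -2*j^3 + 2*j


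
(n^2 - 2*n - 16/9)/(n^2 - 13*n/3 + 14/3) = (9*n^2 - 18*n - 16)/(3*(3*n^2 - 13*n + 14))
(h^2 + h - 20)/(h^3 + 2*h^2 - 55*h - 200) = (h - 4)/(h^2 - 3*h - 40)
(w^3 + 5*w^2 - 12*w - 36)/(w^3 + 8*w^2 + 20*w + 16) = (w^2 + 3*w - 18)/(w^2 + 6*w + 8)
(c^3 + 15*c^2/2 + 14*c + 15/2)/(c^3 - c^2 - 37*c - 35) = (c + 3/2)/(c - 7)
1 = 1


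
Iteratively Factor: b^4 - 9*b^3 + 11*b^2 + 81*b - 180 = (b - 5)*(b^3 - 4*b^2 - 9*b + 36) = (b - 5)*(b - 4)*(b^2 - 9) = (b - 5)*(b - 4)*(b + 3)*(b - 3)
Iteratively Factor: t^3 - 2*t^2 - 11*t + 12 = (t - 4)*(t^2 + 2*t - 3) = (t - 4)*(t - 1)*(t + 3)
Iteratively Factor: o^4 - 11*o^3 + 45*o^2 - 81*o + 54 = (o - 2)*(o^3 - 9*o^2 + 27*o - 27) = (o - 3)*(o - 2)*(o^2 - 6*o + 9) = (o - 3)^2*(o - 2)*(o - 3)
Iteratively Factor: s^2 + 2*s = (s + 2)*(s)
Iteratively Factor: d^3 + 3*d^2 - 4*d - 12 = (d - 2)*(d^2 + 5*d + 6) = (d - 2)*(d + 3)*(d + 2)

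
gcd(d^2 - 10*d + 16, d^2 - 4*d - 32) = d - 8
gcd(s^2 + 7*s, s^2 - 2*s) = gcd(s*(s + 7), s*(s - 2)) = s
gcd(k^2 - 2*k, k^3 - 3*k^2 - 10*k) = k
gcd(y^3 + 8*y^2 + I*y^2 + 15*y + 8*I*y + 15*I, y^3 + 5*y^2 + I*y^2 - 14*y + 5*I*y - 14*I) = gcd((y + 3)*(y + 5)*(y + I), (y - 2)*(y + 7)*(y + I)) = y + I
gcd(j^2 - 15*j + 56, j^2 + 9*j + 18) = 1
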